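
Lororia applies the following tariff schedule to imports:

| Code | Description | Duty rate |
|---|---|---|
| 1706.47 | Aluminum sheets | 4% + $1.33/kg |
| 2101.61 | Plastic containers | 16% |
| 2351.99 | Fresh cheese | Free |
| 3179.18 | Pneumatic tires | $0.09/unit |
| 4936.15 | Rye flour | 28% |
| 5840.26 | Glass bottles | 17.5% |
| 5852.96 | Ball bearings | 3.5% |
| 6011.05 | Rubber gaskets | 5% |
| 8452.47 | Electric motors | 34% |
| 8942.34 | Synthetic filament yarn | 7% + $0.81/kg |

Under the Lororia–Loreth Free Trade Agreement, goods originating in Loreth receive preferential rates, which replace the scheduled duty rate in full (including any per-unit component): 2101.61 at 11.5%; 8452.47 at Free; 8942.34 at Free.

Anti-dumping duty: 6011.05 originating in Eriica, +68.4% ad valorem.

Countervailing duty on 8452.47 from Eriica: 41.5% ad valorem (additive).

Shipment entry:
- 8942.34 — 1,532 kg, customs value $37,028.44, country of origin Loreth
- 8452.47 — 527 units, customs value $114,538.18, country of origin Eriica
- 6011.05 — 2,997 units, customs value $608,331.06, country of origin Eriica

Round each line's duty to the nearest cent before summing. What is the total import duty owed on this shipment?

Line 1 (8942.34, Loreth, 1,532 kg, $37,028.44):
Base rate for 8942.34 is 7% + $0.81/kg.
Origin Loreth qualifies under the Lororia–Loreth agreement and 8942.34 is covered: preferential rate Free applies instead.
Duty = $37,028.44 × 0% = $0.00.
Line 2 (8452.47, Eriica, 527 units, $114,538.18):
Base rate for 8452.47 is 34%.
8452.47 has an FTA preferential rate, but origin Eriica is not Loreth; base rate stands.
Additional duty on 8452.47 from Eriica: +41.5%. Applied ad valorem rate: 34% + 41.5% = 75.5%.
Duty = $114,538.18 × 75.5% = $86,476.33.
Line 3 (6011.05, Eriica, 2,997 units, $608,331.06):
Base rate for 6011.05 is 5%.
Additional duty on 6011.05 from Eriica: +68.4%. Applied ad valorem rate: 5% + 68.4% = 73.4%.
Duty = $608,331.06 × 73.4% = $446,515.00.
Total = $0.00 + $86,476.33 + $446,515.00 = $532,991.33.

$532,991.33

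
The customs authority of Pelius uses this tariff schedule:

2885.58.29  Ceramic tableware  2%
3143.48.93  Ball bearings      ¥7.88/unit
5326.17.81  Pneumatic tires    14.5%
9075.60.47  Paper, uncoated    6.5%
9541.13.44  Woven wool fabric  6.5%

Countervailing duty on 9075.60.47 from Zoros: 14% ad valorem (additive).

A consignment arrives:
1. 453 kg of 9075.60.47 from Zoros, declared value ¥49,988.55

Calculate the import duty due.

¥10,247.65

Line 1 (9075.60.47, Zoros, 453 kg, ¥49,988.55):
Base rate for 9075.60.47 is 6.5%.
Additional duty on 9075.60.47 from Zoros: +14%. Applied ad valorem rate: 6.5% + 14% = 20.5%.
Duty = ¥49,988.55 × 20.5% = ¥10,247.65.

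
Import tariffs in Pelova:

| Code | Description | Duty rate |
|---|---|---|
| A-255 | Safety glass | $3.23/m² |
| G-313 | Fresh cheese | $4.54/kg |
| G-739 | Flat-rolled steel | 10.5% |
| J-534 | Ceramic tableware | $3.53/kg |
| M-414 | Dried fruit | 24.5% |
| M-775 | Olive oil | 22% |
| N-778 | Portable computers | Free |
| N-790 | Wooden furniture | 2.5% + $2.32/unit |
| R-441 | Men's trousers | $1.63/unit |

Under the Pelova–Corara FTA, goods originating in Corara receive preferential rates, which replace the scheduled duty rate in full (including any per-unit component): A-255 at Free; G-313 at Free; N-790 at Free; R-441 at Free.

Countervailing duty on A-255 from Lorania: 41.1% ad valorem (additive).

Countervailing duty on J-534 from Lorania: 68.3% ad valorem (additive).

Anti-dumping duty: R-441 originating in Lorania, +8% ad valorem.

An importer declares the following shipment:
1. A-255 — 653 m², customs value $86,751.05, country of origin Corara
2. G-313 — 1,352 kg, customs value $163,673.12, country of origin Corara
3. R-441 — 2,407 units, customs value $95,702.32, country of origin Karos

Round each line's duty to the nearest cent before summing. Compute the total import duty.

Line 1 (A-255, Corara, 653 m², $86,751.05):
Base rate for A-255 is $3.23/m².
Origin Corara qualifies under the Pelova–Corara agreement and A-255 is covered: preferential rate Free applies instead.
The additional-duty order on A-255 targets Lorania, not Corara; it does not apply.
Duty = $86,751.05 × 0% = $0.00.
Line 2 (G-313, Corara, 1,352 kg, $163,673.12):
Base rate for G-313 is $4.54/kg.
Origin Corara qualifies under the Pelova–Corara agreement and G-313 is covered: preferential rate Free applies instead.
Duty = $163,673.12 × 0% = $0.00.
Line 3 (R-441, Karos, 2,407 units, $95,702.32):
Base rate for R-441 is $1.63/unit.
R-441 has an FTA preferential rate, but origin Karos is not Corara; base rate stands.
The additional-duty order on R-441 targets Lorania, not Karos; it does not apply.
Duty = 2,407 × $1.63 = $3,923.41.
Total = $0.00 + $0.00 + $3,923.41 = $3,923.41.

$3,923.41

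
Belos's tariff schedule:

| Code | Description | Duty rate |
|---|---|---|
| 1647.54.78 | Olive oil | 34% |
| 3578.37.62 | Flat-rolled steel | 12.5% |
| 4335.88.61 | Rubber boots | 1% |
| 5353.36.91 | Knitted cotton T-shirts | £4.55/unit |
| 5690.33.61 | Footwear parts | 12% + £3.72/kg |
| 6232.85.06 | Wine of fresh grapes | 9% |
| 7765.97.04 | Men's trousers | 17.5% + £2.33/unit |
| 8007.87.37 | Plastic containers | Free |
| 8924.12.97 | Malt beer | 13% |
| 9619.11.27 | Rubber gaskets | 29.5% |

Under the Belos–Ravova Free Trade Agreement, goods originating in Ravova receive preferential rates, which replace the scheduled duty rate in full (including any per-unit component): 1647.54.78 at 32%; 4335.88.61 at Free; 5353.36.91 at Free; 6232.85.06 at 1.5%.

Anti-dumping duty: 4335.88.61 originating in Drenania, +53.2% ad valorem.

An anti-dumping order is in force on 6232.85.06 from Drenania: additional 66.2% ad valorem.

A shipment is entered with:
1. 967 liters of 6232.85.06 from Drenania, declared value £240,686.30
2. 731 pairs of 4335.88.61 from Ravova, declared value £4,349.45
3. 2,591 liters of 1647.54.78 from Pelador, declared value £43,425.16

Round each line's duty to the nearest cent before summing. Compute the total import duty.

£195,760.65

Line 1 (6232.85.06, Drenania, 967 liters, £240,686.30):
Base rate for 6232.85.06 is 9%.
6232.85.06 has an FTA preferential rate, but origin Drenania is not Ravova; base rate stands.
Additional duty on 6232.85.06 from Drenania: +66.2%. Applied ad valorem rate: 9% + 66.2% = 75.2%.
Duty = £240,686.30 × 75.2% = £180,996.10.
Line 2 (4335.88.61, Ravova, 731 pairs, £4,349.45):
Base rate for 4335.88.61 is 1%.
Origin Ravova qualifies under the Belos–Ravova agreement and 4335.88.61 is covered: preferential rate Free applies instead.
The additional-duty order on 4335.88.61 targets Drenania, not Ravova; it does not apply.
Duty = £4,349.45 × 0% = £0.00.
Line 3 (1647.54.78, Pelador, 2,591 liters, £43,425.16):
Base rate for 1647.54.78 is 34%.
1647.54.78 has an FTA preferential rate, but origin Pelador is not Ravova; base rate stands.
Duty = £43,425.16 × 34% = £14,764.55.
Total = £180,996.10 + £0.00 + £14,764.55 = £195,760.65.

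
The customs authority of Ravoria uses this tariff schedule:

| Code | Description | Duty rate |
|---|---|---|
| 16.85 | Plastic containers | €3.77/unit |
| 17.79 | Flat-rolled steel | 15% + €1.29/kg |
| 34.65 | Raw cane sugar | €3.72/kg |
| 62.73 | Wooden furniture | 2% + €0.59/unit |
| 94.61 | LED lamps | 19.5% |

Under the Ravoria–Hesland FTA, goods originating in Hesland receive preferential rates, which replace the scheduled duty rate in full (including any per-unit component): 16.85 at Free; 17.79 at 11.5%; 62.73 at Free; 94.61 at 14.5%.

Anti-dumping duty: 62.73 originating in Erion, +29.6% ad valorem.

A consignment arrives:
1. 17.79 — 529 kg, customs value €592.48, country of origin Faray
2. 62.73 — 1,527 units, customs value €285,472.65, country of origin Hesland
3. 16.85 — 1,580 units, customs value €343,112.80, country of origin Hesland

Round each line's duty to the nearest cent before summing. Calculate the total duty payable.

€771.28

Line 1 (17.79, Faray, 529 kg, €592.48):
Base rate for 17.79 is 15% + €1.29/kg.
17.79 has an FTA preferential rate, but origin Faray is not Hesland; base rate stands.
Duty = €592.48 × 15% + 529 × €1.29 = €771.28.
Line 2 (62.73, Hesland, 1,527 units, €285,472.65):
Base rate for 62.73 is 2% + €0.59/unit.
Origin Hesland qualifies under the Ravoria–Hesland agreement and 62.73 is covered: preferential rate Free applies instead.
The additional-duty order on 62.73 targets Erion, not Hesland; it does not apply.
Duty = €285,472.65 × 0% = €0.00.
Line 3 (16.85, Hesland, 1,580 units, €343,112.80):
Base rate for 16.85 is €3.77/unit.
Origin Hesland qualifies under the Ravoria–Hesland agreement and 16.85 is covered: preferential rate Free applies instead.
Duty = €343,112.80 × 0% = €0.00.
Total = €771.28 + €0.00 + €0.00 = €771.28.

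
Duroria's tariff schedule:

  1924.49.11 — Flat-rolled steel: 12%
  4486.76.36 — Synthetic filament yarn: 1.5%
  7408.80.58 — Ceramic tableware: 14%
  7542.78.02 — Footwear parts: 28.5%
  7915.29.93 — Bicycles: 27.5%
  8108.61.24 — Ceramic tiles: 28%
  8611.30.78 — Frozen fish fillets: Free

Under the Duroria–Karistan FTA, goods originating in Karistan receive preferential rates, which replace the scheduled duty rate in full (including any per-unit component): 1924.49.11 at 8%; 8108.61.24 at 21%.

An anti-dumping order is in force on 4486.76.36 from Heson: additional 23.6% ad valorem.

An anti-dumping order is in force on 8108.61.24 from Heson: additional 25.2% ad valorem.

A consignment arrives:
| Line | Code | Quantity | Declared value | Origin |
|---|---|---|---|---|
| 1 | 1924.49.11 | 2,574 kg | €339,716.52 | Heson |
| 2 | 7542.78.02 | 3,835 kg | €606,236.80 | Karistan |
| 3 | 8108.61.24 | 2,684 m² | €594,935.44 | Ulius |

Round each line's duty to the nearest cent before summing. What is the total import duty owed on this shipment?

€380,125.39

Line 1 (1924.49.11, Heson, 2,574 kg, €339,716.52):
Base rate for 1924.49.11 is 12%.
1924.49.11 has an FTA preferential rate, but origin Heson is not Karistan; base rate stands.
Duty = €339,716.52 × 12% = €40,765.98.
Line 2 (7542.78.02, Karistan, 3,835 kg, €606,236.80):
Base rate for 7542.78.02 is 28.5%.
Origin Karistan is the FTA partner but 7542.78.02 is not on the preference list; base rate stands.
Duty = €606,236.80 × 28.5% = €172,777.49.
Line 3 (8108.61.24, Ulius, 2,684 m², €594,935.44):
Base rate for 8108.61.24 is 28%.
8108.61.24 has an FTA preferential rate, but origin Ulius is not Karistan; base rate stands.
The additional-duty order on 8108.61.24 targets Heson, not Ulius; it does not apply.
Duty = €594,935.44 × 28% = €166,581.92.
Total = €40,765.98 + €172,777.49 + €166,581.92 = €380,125.39.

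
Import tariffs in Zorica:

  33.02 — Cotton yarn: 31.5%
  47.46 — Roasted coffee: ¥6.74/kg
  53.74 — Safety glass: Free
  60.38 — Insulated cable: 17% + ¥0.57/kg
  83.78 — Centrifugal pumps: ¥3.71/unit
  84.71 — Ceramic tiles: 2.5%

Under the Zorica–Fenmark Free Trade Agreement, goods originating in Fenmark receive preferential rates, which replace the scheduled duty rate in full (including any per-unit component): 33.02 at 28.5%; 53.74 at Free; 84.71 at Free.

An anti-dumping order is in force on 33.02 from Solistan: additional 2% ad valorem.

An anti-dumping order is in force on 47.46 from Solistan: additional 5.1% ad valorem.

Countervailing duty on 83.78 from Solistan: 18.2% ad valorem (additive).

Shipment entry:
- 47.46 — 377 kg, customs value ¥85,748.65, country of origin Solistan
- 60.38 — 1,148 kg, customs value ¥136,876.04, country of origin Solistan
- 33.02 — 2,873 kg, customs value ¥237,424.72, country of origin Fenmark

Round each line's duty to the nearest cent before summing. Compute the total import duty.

Line 1 (47.46, Solistan, 377 kg, ¥85,748.65):
Base rate for 47.46 is ¥6.74/kg.
Additional duty on 47.46 from Solistan: +5.1% ad valorem. Applied ad valorem rate = 5.1%.
Duty = ¥85,748.65 × 5.1% + 377 × ¥6.74 = ¥6,914.16.
Line 2 (60.38, Solistan, 1,148 kg, ¥136,876.04):
Base rate for 60.38 is 17% + ¥0.57/kg.
Duty = ¥136,876.04 × 17% + 1,148 × ¥0.57 = ¥23,923.29.
Line 3 (33.02, Fenmark, 2,873 kg, ¥237,424.72):
Base rate for 33.02 is 31.5%.
Origin Fenmark qualifies under the Zorica–Fenmark agreement and 33.02 is covered: preferential rate 28.5% applies instead.
The additional-duty order on 33.02 targets Solistan, not Fenmark; it does not apply.
Duty = ¥237,424.72 × 28.5% = ¥67,666.05.
Total = ¥6,914.16 + ¥23,923.29 + ¥67,666.05 = ¥98,503.50.

¥98,503.50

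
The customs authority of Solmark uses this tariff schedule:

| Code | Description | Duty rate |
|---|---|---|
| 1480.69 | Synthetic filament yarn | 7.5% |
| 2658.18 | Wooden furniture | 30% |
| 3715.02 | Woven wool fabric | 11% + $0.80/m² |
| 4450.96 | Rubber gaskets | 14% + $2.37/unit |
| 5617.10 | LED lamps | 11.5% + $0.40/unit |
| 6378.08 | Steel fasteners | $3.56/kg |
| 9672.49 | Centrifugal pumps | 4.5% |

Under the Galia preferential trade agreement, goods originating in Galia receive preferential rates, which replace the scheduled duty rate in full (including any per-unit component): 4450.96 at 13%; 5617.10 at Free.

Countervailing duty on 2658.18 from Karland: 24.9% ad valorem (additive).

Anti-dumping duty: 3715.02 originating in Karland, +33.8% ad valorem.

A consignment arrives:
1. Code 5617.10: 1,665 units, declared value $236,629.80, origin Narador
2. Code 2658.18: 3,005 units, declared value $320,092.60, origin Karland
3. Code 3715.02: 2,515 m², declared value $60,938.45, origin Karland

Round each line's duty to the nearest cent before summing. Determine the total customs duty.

$232,921.70

Line 1 (5617.10, Narador, 1,665 units, $236,629.80):
Base rate for 5617.10 is 11.5% + $0.40/unit.
5617.10 has an FTA preferential rate, but origin Narador is not Galia; base rate stands.
Duty = $236,629.80 × 11.5% + 1,665 × $0.40 = $27,878.43.
Line 2 (2658.18, Karland, 3,005 units, $320,092.60):
Base rate for 2658.18 is 30%.
Additional duty on 2658.18 from Karland: +24.9%. Applied ad valorem rate: 30% + 24.9% = 54.9%.
Duty = $320,092.60 × 54.9% = $175,730.84.
Line 3 (3715.02, Karland, 2,515 m², $60,938.45):
Base rate for 3715.02 is 11% + $0.80/m².
Additional duty on 3715.02 from Karland: +33.8%. Applied ad valorem rate: 11% + 33.8% = 44.8%.
Duty = $60,938.45 × 44.8% + 2,515 × $0.80 = $29,312.43.
Total = $27,878.43 + $175,730.84 + $29,312.43 = $232,921.70.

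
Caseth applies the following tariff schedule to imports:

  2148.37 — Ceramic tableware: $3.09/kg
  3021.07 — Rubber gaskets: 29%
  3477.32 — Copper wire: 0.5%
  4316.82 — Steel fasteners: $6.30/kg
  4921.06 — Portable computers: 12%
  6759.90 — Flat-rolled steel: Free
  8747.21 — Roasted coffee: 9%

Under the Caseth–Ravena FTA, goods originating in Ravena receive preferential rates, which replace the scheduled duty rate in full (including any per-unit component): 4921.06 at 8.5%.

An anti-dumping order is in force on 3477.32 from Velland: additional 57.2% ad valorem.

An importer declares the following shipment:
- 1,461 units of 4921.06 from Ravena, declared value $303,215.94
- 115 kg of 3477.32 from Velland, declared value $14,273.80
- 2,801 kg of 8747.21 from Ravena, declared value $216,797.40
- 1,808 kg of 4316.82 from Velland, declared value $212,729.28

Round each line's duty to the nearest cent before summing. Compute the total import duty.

$64,911.50

Line 1 (4921.06, Ravena, 1,461 units, $303,215.94):
Base rate for 4921.06 is 12%.
Origin Ravena qualifies under the Caseth–Ravena agreement and 4921.06 is covered: preferential rate 8.5% applies instead.
Duty = $303,215.94 × 8.5% = $25,773.35.
Line 2 (3477.32, Velland, 115 kg, $14,273.80):
Base rate for 3477.32 is 0.5%.
Additional duty on 3477.32 from Velland: +57.2%. Applied ad valorem rate: 0.5% + 57.2% = 57.7%.
Duty = $14,273.80 × 57.7% = $8,235.98.
Line 3 (8747.21, Ravena, 2,801 kg, $216,797.40):
Base rate for 8747.21 is 9%.
Origin Ravena is the FTA partner but 8747.21 is not on the preference list; base rate stands.
Duty = $216,797.40 × 9% = $19,511.77.
Line 4 (4316.82, Velland, 1,808 kg, $212,729.28):
Base rate for 4316.82 is $6.30/kg.
Duty = 1,808 × $6.30 = $11,390.40.
Total = $25,773.35 + $8,235.98 + $19,511.77 + $11,390.40 = $64,911.50.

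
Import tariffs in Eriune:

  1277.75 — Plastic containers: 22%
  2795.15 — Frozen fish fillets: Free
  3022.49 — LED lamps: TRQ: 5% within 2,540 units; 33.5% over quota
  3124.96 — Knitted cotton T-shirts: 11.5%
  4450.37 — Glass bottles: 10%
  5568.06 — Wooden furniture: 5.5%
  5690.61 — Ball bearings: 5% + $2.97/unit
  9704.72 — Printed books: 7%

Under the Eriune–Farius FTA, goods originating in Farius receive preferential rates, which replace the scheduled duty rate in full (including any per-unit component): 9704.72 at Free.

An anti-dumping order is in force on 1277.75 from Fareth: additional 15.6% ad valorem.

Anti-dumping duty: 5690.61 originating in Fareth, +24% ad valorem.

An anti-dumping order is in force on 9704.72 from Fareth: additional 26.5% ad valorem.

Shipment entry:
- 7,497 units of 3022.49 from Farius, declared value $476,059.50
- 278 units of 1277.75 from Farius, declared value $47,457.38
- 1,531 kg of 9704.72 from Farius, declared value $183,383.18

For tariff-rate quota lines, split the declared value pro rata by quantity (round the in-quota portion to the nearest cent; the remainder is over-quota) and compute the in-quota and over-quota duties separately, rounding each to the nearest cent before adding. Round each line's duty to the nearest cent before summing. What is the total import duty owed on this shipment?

Line 1 (3022.49, Farius, 7,497 units, $476,059.50):
Code 3022.49 is under a tariff-rate quota (threshold 2,540 units). In-quota: 2,540 units at 5%; over-quota: 4,957 units at 33.5%.
Pro-rata value split: in-quota = $476,059.50 × 2,540/7,497 = $161,290.00; over-quota = $476,059.50 − $161,290.00 = $314,769.50.
In-quota duty = $161,290.00 × 5% = $8,064.50. Over-quota duty = $314,769.50 × 33.5% = $105,447.78.
Line duty = $8,064.50 + $105,447.78 = $113,512.28.
Line 2 (1277.75, Farius, 278 units, $47,457.38):
Base rate for 1277.75 is 22%.
Origin Farius is the FTA partner but 1277.75 is not on the preference list; base rate stands.
The additional-duty order on 1277.75 targets Fareth, not Farius; it does not apply.
Duty = $47,457.38 × 22% = $10,440.62.
Line 3 (9704.72, Farius, 1,531 kg, $183,383.18):
Base rate for 9704.72 is 7%.
Origin Farius qualifies under the Eriune–Farius agreement and 9704.72 is covered: preferential rate Free applies instead.
The additional-duty order on 9704.72 targets Fareth, not Farius; it does not apply.
Duty = $183,383.18 × 0% = $0.00.
Total = $113,512.28 + $10,440.62 + $0.00 = $123,952.90.

$123,952.90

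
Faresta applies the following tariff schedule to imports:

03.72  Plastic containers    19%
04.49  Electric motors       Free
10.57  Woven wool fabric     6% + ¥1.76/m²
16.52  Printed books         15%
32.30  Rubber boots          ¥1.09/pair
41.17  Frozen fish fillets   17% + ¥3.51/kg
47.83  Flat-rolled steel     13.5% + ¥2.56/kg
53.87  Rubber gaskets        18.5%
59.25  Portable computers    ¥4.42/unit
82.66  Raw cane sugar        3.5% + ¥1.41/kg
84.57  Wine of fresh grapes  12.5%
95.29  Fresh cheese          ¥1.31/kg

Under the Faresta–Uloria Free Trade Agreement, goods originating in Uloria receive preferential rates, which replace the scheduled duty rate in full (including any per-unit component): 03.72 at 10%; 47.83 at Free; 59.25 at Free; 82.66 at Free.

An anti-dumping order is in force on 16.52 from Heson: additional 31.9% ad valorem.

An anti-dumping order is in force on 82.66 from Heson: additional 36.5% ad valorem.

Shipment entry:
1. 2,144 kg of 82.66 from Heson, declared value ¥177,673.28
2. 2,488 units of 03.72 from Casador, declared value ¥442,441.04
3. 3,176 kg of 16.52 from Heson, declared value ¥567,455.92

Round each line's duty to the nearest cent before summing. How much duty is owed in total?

¥424,292.98

Line 1 (82.66, Heson, 2,144 kg, ¥177,673.28):
Base rate for 82.66 is 3.5% + ¥1.41/kg.
82.66 has an FTA preferential rate, but origin Heson is not Uloria; base rate stands.
Additional duty on 82.66 from Heson: +36.5%. Applied ad valorem rate: 3.5% + 36.5% = 40%.
Duty = ¥177,673.28 × 40% + 2,144 × ¥1.41 = ¥74,092.35.
Line 2 (03.72, Casador, 2,488 units, ¥442,441.04):
Base rate for 03.72 is 19%.
03.72 has an FTA preferential rate, but origin Casador is not Uloria; base rate stands.
Duty = ¥442,441.04 × 19% = ¥84,063.80.
Line 3 (16.52, Heson, 3,176 kg, ¥567,455.92):
Base rate for 16.52 is 15%.
Additional duty on 16.52 from Heson: +31.9%. Applied ad valorem rate: 15% + 31.9% = 46.9%.
Duty = ¥567,455.92 × 46.9% = ¥266,136.83.
Total = ¥74,092.35 + ¥84,063.80 + ¥266,136.83 = ¥424,292.98.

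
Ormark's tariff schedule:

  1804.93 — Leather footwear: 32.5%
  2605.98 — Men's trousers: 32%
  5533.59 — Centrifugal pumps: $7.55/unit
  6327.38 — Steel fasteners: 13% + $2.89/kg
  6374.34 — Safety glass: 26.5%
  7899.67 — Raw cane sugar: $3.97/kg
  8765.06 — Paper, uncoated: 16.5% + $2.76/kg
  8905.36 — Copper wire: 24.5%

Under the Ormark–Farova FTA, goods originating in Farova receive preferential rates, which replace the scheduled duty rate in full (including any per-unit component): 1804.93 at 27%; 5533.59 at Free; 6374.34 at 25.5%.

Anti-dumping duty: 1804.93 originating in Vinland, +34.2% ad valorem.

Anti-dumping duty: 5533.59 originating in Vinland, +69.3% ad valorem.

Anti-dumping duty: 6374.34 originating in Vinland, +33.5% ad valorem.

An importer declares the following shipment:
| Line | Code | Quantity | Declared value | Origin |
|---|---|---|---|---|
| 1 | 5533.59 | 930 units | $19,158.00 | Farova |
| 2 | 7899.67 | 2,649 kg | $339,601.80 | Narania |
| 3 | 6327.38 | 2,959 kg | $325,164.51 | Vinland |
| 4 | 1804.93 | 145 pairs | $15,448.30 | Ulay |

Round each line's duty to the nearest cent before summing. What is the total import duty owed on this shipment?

Line 1 (5533.59, Farova, 930 units, $19,158.00):
Base rate for 5533.59 is $7.55/unit.
Origin Farova qualifies under the Ormark–Farova agreement and 5533.59 is covered: preferential rate Free applies instead.
The additional-duty order on 5533.59 targets Vinland, not Farova; it does not apply.
Duty = $19,158.00 × 0% = $0.00.
Line 2 (7899.67, Narania, 2,649 kg, $339,601.80):
Base rate for 7899.67 is $3.97/kg.
Duty = 2,649 × $3.97 = $10,516.53.
Line 3 (6327.38, Vinland, 2,959 kg, $325,164.51):
Base rate for 6327.38 is 13% + $2.89/kg.
Duty = $325,164.51 × 13% + 2,959 × $2.89 = $50,822.90.
Line 4 (1804.93, Ulay, 145 pairs, $15,448.30):
Base rate for 1804.93 is 32.5%.
1804.93 has an FTA preferential rate, but origin Ulay is not Farova; base rate stands.
The additional-duty order on 1804.93 targets Vinland, not Ulay; it does not apply.
Duty = $15,448.30 × 32.5% = $5,020.70.
Total = $0.00 + $10,516.53 + $50,822.90 + $5,020.70 = $66,360.13.

$66,360.13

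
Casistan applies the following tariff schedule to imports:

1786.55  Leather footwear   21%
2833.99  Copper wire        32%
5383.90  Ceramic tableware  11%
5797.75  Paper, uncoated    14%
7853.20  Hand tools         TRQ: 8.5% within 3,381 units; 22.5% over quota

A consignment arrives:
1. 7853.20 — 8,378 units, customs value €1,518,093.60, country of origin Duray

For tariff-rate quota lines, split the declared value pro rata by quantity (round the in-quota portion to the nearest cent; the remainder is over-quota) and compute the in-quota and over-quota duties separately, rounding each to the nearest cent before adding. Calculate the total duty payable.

€255,801.85

Line 1 (7853.20, Duray, 8,378 units, €1,518,093.60):
Code 7853.20 is under a tariff-rate quota (threshold 3,381 units). In-quota: 3,381 units at 8.5%; over-quota: 4,997 units at 22.5%.
Pro-rata value split: in-quota = €1,518,093.60 × 3,381/8,378 = €612,637.20; over-quota = €1,518,093.60 − €612,637.20 = €905,456.40.
In-quota duty = €612,637.20 × 8.5% = €52,074.16. Over-quota duty = €905,456.40 × 22.5% = €203,727.69.
Line duty = €52,074.16 + €203,727.69 = €255,801.85.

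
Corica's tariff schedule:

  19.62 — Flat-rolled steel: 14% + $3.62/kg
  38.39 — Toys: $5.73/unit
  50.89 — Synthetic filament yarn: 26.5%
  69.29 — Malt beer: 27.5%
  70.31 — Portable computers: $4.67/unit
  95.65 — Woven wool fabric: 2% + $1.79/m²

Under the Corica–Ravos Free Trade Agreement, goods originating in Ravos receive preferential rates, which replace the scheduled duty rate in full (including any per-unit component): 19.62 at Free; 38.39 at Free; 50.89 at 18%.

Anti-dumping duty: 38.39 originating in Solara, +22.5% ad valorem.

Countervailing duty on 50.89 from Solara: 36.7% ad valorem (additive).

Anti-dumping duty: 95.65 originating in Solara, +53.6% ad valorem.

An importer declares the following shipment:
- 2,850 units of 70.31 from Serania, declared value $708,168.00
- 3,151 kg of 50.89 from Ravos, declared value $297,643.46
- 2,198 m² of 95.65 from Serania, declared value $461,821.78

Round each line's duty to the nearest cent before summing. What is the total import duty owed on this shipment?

$80,056.18

Line 1 (70.31, Serania, 2,850 units, $708,168.00):
Base rate for 70.31 is $4.67/unit.
Duty = 2,850 × $4.67 = $13,309.50.
Line 2 (50.89, Ravos, 3,151 kg, $297,643.46):
Base rate for 50.89 is 26.5%.
Origin Ravos qualifies under the Corica–Ravos agreement and 50.89 is covered: preferential rate 18% applies instead.
The additional-duty order on 50.89 targets Solara, not Ravos; it does not apply.
Duty = $297,643.46 × 18% = $53,575.82.
Line 3 (95.65, Serania, 2,198 m², $461,821.78):
Base rate for 95.65 is 2% + $1.79/m².
The additional-duty order on 95.65 targets Solara, not Serania; it does not apply.
Duty = $461,821.78 × 2% + 2,198 × $1.79 = $13,170.86.
Total = $13,309.50 + $53,575.82 + $13,170.86 = $80,056.18.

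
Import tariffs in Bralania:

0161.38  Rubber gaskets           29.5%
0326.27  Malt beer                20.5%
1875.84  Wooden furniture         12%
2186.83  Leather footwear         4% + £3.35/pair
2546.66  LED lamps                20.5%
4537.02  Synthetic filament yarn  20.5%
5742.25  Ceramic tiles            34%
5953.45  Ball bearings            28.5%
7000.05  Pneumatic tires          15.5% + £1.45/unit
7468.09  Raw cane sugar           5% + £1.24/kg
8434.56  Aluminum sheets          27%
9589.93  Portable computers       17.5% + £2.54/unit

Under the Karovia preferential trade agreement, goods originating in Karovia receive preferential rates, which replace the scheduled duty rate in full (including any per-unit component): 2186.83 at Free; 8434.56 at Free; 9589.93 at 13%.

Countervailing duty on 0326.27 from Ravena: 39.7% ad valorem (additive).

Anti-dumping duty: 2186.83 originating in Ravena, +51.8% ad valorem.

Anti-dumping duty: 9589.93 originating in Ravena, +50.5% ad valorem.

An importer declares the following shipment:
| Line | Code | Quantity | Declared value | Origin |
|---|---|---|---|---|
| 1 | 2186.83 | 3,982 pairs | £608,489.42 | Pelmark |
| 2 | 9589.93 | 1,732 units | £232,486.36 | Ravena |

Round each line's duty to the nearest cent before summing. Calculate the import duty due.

£200,169.28

Line 1 (2186.83, Pelmark, 3,982 pairs, £608,489.42):
Base rate for 2186.83 is 4% + £3.35/pair.
2186.83 has an FTA preferential rate, but origin Pelmark is not Karovia; base rate stands.
The additional-duty order on 2186.83 targets Ravena, not Pelmark; it does not apply.
Duty = £608,489.42 × 4% + 3,982 × £3.35 = £37,679.28.
Line 2 (9589.93, Ravena, 1,732 units, £232,486.36):
Base rate for 9589.93 is 17.5% + £2.54/unit.
9589.93 has an FTA preferential rate, but origin Ravena is not Karovia; base rate stands.
Additional duty on 9589.93 from Ravena: +50.5%. Applied ad valorem rate: 17.5% + 50.5% = 68%.
Duty = £232,486.36 × 68% + 1,732 × £2.54 = £162,490.00.
Total = £37,679.28 + £162,490.00 = £200,169.28.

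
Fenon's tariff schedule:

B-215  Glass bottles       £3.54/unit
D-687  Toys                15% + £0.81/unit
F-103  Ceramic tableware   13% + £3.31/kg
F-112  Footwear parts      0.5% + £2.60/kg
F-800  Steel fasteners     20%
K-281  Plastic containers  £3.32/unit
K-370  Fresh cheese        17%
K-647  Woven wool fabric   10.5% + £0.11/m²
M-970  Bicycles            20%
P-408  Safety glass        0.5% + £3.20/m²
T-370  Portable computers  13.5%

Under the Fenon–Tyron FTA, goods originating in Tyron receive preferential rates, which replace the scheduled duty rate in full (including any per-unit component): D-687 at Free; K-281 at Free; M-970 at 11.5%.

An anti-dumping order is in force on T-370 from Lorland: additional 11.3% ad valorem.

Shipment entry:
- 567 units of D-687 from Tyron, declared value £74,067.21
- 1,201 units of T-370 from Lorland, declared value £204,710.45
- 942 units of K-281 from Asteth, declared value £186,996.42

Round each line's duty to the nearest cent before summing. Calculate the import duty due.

Line 1 (D-687, Tyron, 567 units, £74,067.21):
Base rate for D-687 is 15% + £0.81/unit.
Origin Tyron qualifies under the Fenon–Tyron agreement and D-687 is covered: preferential rate Free applies instead.
Duty = £74,067.21 × 0% = £0.00.
Line 2 (T-370, Lorland, 1,201 units, £204,710.45):
Base rate for T-370 is 13.5%.
Additional duty on T-370 from Lorland: +11.3%. Applied ad valorem rate: 13.5% + 11.3% = 24.8%.
Duty = £204,710.45 × 24.8% = £50,768.19.
Line 3 (K-281, Asteth, 942 units, £186,996.42):
Base rate for K-281 is £3.32/unit.
K-281 has an FTA preferential rate, but origin Asteth is not Tyron; base rate stands.
Duty = 942 × £3.32 = £3,127.44.
Total = £0.00 + £50,768.19 + £3,127.44 = £53,895.63.

£53,895.63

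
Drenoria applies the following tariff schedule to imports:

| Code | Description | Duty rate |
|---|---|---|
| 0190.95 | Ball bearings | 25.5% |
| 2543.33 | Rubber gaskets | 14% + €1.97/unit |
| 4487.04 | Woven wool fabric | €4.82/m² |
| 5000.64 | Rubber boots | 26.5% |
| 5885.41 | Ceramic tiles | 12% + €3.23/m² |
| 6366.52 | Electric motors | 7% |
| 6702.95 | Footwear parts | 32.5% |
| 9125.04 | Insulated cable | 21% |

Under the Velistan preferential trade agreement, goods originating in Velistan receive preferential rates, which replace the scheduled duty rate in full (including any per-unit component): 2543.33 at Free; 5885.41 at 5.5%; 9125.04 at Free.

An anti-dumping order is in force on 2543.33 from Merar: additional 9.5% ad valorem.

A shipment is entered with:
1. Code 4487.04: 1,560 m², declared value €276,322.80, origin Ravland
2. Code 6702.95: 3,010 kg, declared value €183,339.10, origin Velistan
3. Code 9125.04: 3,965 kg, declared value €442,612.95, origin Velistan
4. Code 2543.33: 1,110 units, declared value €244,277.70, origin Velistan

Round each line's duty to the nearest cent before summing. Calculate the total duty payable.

Line 1 (4487.04, Ravland, 1,560 m², €276,322.80):
Base rate for 4487.04 is €4.82/m².
Duty = 1,560 × €4.82 = €7,519.20.
Line 2 (6702.95, Velistan, 3,010 kg, €183,339.10):
Base rate for 6702.95 is 32.5%.
Origin Velistan is the FTA partner but 6702.95 is not on the preference list; base rate stands.
Duty = €183,339.10 × 32.5% = €59,585.21.
Line 3 (9125.04, Velistan, 3,965 kg, €442,612.95):
Base rate for 9125.04 is 21%.
Origin Velistan qualifies under the Drenoria–Velistan agreement and 9125.04 is covered: preferential rate Free applies instead.
Duty = €442,612.95 × 0% = €0.00.
Line 4 (2543.33, Velistan, 1,110 units, €244,277.70):
Base rate for 2543.33 is 14% + €1.97/unit.
Origin Velistan qualifies under the Drenoria–Velistan agreement and 2543.33 is covered: preferential rate Free applies instead.
The additional-duty order on 2543.33 targets Merar, not Velistan; it does not apply.
Duty = €244,277.70 × 0% = €0.00.
Total = €7,519.20 + €59,585.21 + €0.00 + €0.00 = €67,104.41.

€67,104.41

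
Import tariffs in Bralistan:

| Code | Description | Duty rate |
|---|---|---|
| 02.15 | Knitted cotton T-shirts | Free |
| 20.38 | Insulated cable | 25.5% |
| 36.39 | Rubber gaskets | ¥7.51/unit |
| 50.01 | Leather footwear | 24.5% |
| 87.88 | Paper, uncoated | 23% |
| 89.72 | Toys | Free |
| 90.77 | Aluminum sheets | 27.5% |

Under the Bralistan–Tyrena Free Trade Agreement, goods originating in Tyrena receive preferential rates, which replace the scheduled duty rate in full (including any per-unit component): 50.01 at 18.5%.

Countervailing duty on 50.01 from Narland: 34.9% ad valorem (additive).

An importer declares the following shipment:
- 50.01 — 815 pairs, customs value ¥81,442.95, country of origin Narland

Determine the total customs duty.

¥48,377.11

Line 1 (50.01, Narland, 815 pairs, ¥81,442.95):
Base rate for 50.01 is 24.5%.
50.01 has an FTA preferential rate, but origin Narland is not Tyrena; base rate stands.
Additional duty on 50.01 from Narland: +34.9%. Applied ad valorem rate: 24.5% + 34.9% = 59.4%.
Duty = ¥81,442.95 × 59.4% = ¥48,377.11.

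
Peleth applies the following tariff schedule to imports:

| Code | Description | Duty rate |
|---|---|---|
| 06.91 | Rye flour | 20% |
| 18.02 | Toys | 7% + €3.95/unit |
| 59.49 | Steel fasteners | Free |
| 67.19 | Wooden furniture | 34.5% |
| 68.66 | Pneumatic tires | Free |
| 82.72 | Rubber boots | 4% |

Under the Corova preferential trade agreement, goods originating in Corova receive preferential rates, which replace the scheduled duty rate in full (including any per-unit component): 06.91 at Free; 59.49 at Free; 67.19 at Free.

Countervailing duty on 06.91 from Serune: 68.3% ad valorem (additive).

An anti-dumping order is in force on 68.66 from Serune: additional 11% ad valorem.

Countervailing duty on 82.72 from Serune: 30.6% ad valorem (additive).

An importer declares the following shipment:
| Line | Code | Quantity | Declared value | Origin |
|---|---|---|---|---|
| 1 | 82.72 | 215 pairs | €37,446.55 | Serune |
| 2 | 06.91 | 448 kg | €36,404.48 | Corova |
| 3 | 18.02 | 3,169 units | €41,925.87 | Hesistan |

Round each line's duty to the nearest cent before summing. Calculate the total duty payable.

Line 1 (82.72, Serune, 215 pairs, €37,446.55):
Base rate for 82.72 is 4%.
Additional duty on 82.72 from Serune: +30.6%. Applied ad valorem rate: 4% + 30.6% = 34.6%.
Duty = €37,446.55 × 34.6% = €12,956.51.
Line 2 (06.91, Corova, 448 kg, €36,404.48):
Base rate for 06.91 is 20%.
Origin Corova qualifies under the Peleth–Corova agreement and 06.91 is covered: preferential rate Free applies instead.
The additional-duty order on 06.91 targets Serune, not Corova; it does not apply.
Duty = €36,404.48 × 0% = €0.00.
Line 3 (18.02, Hesistan, 3,169 units, €41,925.87):
Base rate for 18.02 is 7% + €3.95/unit.
Duty = €41,925.87 × 7% + 3,169 × €3.95 = €15,452.36.
Total = €12,956.51 + €0.00 + €15,452.36 = €28,408.87.

€28,408.87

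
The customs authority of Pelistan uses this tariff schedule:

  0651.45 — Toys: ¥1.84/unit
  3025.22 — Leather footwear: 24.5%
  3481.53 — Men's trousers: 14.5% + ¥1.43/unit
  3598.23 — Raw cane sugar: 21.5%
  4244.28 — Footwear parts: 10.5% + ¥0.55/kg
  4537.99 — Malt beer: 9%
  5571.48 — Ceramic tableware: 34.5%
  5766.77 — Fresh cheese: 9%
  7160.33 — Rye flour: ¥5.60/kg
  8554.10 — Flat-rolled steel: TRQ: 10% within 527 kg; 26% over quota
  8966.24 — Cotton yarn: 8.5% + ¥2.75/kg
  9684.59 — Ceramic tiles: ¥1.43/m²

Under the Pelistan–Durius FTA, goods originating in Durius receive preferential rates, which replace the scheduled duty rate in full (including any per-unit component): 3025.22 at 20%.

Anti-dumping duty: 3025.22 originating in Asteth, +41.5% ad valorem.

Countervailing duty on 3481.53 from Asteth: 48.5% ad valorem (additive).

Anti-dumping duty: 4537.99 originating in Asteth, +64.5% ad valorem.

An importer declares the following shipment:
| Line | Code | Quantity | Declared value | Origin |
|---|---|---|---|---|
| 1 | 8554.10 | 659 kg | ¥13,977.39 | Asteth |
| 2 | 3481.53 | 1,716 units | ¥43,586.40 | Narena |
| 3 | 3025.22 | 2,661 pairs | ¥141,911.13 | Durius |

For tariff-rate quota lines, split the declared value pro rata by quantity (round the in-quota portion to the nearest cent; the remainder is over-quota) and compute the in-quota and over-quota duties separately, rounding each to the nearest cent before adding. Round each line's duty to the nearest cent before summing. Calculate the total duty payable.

Line 1 (8554.10, Asteth, 659 kg, ¥13,977.39):
Code 8554.10 is under a tariff-rate quota (threshold 527 kg). In-quota: 527 kg at 10%; over-quota: 132 kg at 26%.
Pro-rata value split: in-quota = ¥13,977.39 × 527/659 = ¥11,177.67; over-quota = ¥13,977.39 − ¥11,177.67 = ¥2,799.72.
In-quota duty = ¥11,177.67 × 10% = ¥1,117.77. Over-quota duty = ¥2,799.72 × 26% = ¥727.93.
Line duty = ¥1,117.77 + ¥727.93 = ¥1,845.70.
Line 2 (3481.53, Narena, 1,716 units, ¥43,586.40):
Base rate for 3481.53 is 14.5% + ¥1.43/unit.
The additional-duty order on 3481.53 targets Asteth, not Narena; it does not apply.
Duty = ¥43,586.40 × 14.5% + 1,716 × ¥1.43 = ¥8,773.91.
Line 3 (3025.22, Durius, 2,661 pairs, ¥141,911.13):
Base rate for 3025.22 is 24.5%.
Origin Durius qualifies under the Pelistan–Durius agreement and 3025.22 is covered: preferential rate 20% applies instead.
The additional-duty order on 3025.22 targets Asteth, not Durius; it does not apply.
Duty = ¥141,911.13 × 20% = ¥28,382.23.
Total = ¥1,845.70 + ¥8,773.91 + ¥28,382.23 = ¥39,001.84.

¥39,001.84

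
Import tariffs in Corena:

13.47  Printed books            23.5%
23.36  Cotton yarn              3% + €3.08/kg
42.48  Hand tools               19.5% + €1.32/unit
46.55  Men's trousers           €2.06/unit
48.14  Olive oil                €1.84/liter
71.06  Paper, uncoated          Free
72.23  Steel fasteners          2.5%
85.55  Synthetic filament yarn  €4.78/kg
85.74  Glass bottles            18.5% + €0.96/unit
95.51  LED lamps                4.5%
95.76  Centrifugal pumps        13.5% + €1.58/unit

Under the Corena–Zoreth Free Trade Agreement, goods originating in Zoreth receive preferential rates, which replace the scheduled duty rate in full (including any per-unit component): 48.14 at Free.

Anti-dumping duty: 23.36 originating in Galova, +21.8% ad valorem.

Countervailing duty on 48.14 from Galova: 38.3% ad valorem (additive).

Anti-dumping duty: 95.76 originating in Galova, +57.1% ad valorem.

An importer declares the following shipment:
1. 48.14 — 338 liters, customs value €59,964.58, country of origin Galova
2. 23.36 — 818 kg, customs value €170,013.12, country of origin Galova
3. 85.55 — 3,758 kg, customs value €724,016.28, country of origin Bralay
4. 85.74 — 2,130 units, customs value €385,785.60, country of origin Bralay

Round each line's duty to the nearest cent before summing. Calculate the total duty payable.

Line 1 (48.14, Galova, 338 liters, €59,964.58):
Base rate for 48.14 is €1.84/liter.
48.14 has an FTA preferential rate, but origin Galova is not Zoreth; base rate stands.
Additional duty on 48.14 from Galova: +38.3% ad valorem. Applied ad valorem rate = 38.3%.
Duty = €59,964.58 × 38.3% + 338 × €1.84 = €23,588.35.
Line 2 (23.36, Galova, 818 kg, €170,013.12):
Base rate for 23.36 is 3% + €3.08/kg.
Additional duty on 23.36 from Galova: +21.8%. Applied ad valorem rate: 3% + 21.8% = 24.8%.
Duty = €170,013.12 × 24.8% + 818 × €3.08 = €44,682.69.
Line 3 (85.55, Bralay, 3,758 kg, €724,016.28):
Base rate for 85.55 is €4.78/kg.
Duty = 3,758 × €4.78 = €17,963.24.
Line 4 (85.74, Bralay, 2,130 units, €385,785.60):
Base rate for 85.74 is 18.5% + €0.96/unit.
Duty = €385,785.60 × 18.5% + 2,130 × €0.96 = €73,415.14.
Total = €23,588.35 + €44,682.69 + €17,963.24 + €73,415.14 = €159,649.42.

€159,649.42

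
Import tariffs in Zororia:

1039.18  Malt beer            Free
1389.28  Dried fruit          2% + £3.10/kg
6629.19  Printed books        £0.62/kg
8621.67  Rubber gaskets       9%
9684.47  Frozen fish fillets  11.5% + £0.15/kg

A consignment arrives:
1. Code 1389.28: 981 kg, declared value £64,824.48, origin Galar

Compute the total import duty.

£4,337.59

Line 1 (1389.28, Galar, 981 kg, £64,824.48):
Base rate for 1389.28 is 2% + £3.10/kg.
Duty = £64,824.48 × 2% + 981 × £3.10 = £4,337.59.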